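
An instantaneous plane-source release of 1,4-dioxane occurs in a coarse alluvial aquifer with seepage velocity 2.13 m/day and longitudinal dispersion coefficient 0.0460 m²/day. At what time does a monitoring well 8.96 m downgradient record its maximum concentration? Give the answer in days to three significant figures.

For the 1D instantaneous-source solution, setting ∂C/∂t = 0 at fixed x gives v²t² + 2Dt − x² = 0, so t = (√(D² + v²x²) − D)/v².
√(D² + v²x²) = √(0.0460² + 2.13² × 8.96²) = 19.08; v² = 4.5369.
t = (19.08 − 0.0460)/4.5369 = 4.20 days (vs. the pure-advection estimate x/v = 4.21 d).

4.20 days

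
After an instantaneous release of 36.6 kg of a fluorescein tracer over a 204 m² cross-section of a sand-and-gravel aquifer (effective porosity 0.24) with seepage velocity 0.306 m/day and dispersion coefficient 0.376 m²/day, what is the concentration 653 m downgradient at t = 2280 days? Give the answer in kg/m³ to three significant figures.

0.00402 kg/m³

For an instantaneous plane source, C(x,t) = M/(n_e·A·√(4πDt)) · exp(−(x−vt)²/(4Dt)), with n_e·A the pore (flow) area.
Plume center vt = 0.306 × 2280 = 697.68 m, so the well at 653 m is 44.68 m upgradient of the peak.
√(4πDt) = 103.8 m, giving peak height M/(n_e·A·√(4πDt)) = 36.6/(0.24 × 204 × 103.8) = 0.007202 kg/m³.
(x−vt)²/(4Dt) = (-44.68)²/(4 × 0.376 × 2280) = 0.5822; exp(−0.5822) = 0.5587.
C = 0.007202 × 0.5587 = 0.00402 kg/m³.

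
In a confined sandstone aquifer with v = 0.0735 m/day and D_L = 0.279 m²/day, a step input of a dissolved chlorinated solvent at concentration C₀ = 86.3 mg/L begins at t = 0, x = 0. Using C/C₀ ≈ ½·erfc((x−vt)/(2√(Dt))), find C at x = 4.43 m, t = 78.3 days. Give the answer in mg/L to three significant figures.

For a continuous step input, C/C₀ ≈ ½·erfc((x−vt)/(2√(Dt))).
vt = 0.0735 × 78.3 = 5.75505 m and 2√(Dt) = 2√(0.279 × 78.3) = 9.348 m.
Argument (x−vt)/(2√(Dt)) = (4.43 − 5.75505)/9.348 = -0.1417; ½·erfc(-0.1417) = 0.5794.
C = 86.3 × 0.5794 = 50.0 mg/L.

50.0 mg/L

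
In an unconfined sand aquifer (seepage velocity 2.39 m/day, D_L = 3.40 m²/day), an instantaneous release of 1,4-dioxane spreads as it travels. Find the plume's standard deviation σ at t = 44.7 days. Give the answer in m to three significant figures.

Dispersive spreading gives a Gaussian with σ² = 2Dt; advection only shifts the center.
σ = √(2 × 3.40 × 44.7) = 17.4 m.

17.4 m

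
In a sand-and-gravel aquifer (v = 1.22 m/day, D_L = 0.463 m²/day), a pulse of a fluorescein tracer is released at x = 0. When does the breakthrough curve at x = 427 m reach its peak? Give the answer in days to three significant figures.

For the 1D instantaneous-source solution, setting ∂C/∂t = 0 at fixed x gives v²t² + 2Dt − x² = 0, so t = (√(D² + v²x²) − D)/v².
√(D² + v²x²) = √(0.463² + 1.22² × 427²) = 520.9; v² = 1.4884.
t = (520.9 − 0.463)/1.4884 = 350 days (vs. the pure-advection estimate x/v = 350 d).

350 days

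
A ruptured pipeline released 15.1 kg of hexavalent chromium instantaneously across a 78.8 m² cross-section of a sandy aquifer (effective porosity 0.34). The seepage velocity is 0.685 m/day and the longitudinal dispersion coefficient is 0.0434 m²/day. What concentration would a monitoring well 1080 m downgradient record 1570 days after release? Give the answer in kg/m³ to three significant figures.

0.0179 kg/m³

For an instantaneous plane source, C(x,t) = M/(n_e·A·√(4πDt)) · exp(−(x−vt)²/(4Dt)), with n_e·A the pore (flow) area.
Plume center vt = 0.685 × 1570 = 1075.45 m, so the well at 1080 m is 4.55 m downgradient of the peak.
√(4πDt) = 29.26 m, giving peak height M/(n_e·A·√(4πDt)) = 15.1/(0.34 × 78.8 × 29.26) = 0.01926 kg/m³.
(x−vt)²/(4Dt) = (4.55)²/(4 × 0.0434 × 1570) = 0.07596; exp(−0.07596) = 0.9269.
C = 0.01926 × 0.9269 = 0.0179 kg/m³.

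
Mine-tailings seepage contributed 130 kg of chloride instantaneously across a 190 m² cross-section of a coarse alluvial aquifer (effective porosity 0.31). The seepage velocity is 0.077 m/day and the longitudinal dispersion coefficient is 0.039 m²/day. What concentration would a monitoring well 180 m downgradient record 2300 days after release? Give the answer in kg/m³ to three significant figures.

For an instantaneous plane source, C(x,t) = M/(n_e·A·√(4πDt)) · exp(−(x−vt)²/(4Dt)), with n_e·A the pore (flow) area.
Plume center vt = 0.077 × 2300 = 177.1 m, so the well at 180 m is 2.9 m downgradient of the peak.
√(4πDt) = 33.57 m, giving peak height M/(n_e·A·√(4πDt)) = 130/(0.31 × 190 × 33.57) = 0.06575 kg/m³.
(x−vt)²/(4Dt) = (2.9)²/(4 × 0.039 × 2300) = 0.02344; exp(−0.02344) = 0.9768.
C = 0.06575 × 0.9768 = 0.0642 kg/m³.

0.0642 kg/m³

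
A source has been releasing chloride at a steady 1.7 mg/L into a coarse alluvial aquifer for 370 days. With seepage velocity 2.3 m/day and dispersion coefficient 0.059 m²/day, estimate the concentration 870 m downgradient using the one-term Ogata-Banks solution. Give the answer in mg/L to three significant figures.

0.00343 mg/L

For a continuous step input, C/C₀ ≈ ½·erfc((x−vt)/(2√(Dt))).
vt = 2.3 × 370 = 851 m and 2√(Dt) = 2√(0.059 × 370) = 9.345 m.
Argument (x−vt)/(2√(Dt)) = (870 − 851)/9.345 = 2.033; ½·erfc(2.033) = 0.002020.
C = 1.7 × 0.002020 = 0.00343 mg/L.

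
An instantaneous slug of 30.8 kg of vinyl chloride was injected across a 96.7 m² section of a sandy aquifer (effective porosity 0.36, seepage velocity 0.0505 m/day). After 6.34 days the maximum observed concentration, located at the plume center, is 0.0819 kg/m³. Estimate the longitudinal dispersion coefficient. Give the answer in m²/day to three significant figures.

1.46 m²/day

At the plume center C_max = M/(n_e·A·√(4πDt)), so D = M²/(4πt·(n_e·A·C_max)²).
n_e·A·C_max = 0.36 × 96.7 × 0.0819 = 2.851 kg/m.
D = 30.8²/(4π × 6.34 × 2.851²) = 1.46 m²/day.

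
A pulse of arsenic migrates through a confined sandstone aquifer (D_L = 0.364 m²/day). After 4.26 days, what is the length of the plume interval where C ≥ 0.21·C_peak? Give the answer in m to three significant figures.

The plume is Gaussian with σ = √(2Dt) = √(2 × 0.364 × 4.26) = 1.761 m.
C/C_peak = exp(−Δx²/(2σ²)) = 0.21 ⇒ Δx = σ·√(−2 ln 0.21) = 1.761 × 1.767 = 3.112 m.
Width = 2Δx = 6.22 m.

6.22 m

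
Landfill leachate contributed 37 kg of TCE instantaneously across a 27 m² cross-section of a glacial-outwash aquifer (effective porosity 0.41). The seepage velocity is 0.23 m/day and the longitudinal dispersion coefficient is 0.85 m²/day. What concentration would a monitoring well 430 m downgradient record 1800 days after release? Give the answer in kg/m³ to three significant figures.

0.0231 kg/m³

For an instantaneous plane source, C(x,t) = M/(n_e·A·√(4πDt)) · exp(−(x−vt)²/(4Dt)), with n_e·A the pore (flow) area.
Plume center vt = 0.23 × 1800 = 414 m, so the well at 430 m is 16 m downgradient of the peak.
√(4πDt) = 138.7 m, giving peak height M/(n_e·A·√(4πDt)) = 37/(0.41 × 27 × 138.7) = 0.02410 kg/m³.
(x−vt)²/(4Dt) = (16)²/(4 × 0.85 × 1800) = 0.04183; exp(−0.04183) = 0.9590.
C = 0.02410 × 0.9590 = 0.0231 kg/m³.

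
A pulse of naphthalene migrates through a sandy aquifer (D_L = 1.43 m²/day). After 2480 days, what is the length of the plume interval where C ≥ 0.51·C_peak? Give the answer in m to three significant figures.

The plume is Gaussian with σ = √(2Dt) = √(2 × 1.43 × 2480) = 84.22 m.
C/C_peak = exp(−Δx²/(2σ²)) = 0.51 ⇒ Δx = σ·√(−2 ln 0.51) = 84.22 × 1.160 = 97.70 m.
Width = 2Δx = 195 m.

195 m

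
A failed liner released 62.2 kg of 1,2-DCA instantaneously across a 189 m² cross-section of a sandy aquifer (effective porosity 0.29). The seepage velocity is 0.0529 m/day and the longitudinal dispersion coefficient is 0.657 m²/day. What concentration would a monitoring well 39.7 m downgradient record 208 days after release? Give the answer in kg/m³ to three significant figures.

0.00607 kg/m³

For an instantaneous plane source, C(x,t) = M/(n_e·A·√(4πDt)) · exp(−(x−vt)²/(4Dt)), with n_e·A the pore (flow) area.
Plume center vt = 0.0529 × 208 = 11.0032 m, so the well at 39.7 m is 28.6968 m downgradient of the peak.
√(4πDt) = 41.44 m, giving peak height M/(n_e·A·√(4πDt)) = 62.2/(0.29 × 189 × 41.44) = 0.02738 kg/m³.
(x−vt)²/(4Dt) = (28.6968)²/(4 × 0.657 × 208) = 1.507; exp(−1.507) = 0.2216.
C = 0.02738 × 0.2216 = 0.00607 kg/m³.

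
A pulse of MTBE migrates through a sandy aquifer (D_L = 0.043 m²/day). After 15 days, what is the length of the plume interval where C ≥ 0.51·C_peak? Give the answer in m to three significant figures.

2.64 m

The plume is Gaussian with σ = √(2Dt) = √(2 × 0.043 × 15) = 1.136 m.
C/C_peak = exp(−Δx²/(2σ²)) = 0.51 ⇒ Δx = σ·√(−2 ln 0.51) = 1.136 × 1.160 = 1.318 m.
Width = 2Δx = 2.64 m.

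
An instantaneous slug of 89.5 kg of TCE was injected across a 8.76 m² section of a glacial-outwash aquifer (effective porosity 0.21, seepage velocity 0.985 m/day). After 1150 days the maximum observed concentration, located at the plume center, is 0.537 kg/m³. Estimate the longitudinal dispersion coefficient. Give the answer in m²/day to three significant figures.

At the plume center C_max = M/(n_e·A·√(4πDt)), so D = M²/(4πt·(n_e·A·C_max)²).
n_e·A·C_max = 0.21 × 8.76 × 0.537 = 0.9879 kg/m.
D = 89.5²/(4π × 1150 × 0.9879²) = 0.568 m²/day.

0.568 m²/day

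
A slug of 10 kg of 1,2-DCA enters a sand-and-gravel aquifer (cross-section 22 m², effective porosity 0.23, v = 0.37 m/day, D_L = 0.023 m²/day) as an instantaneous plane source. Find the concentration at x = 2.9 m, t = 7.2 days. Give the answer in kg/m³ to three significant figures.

For an instantaneous plane source, C(x,t) = M/(n_e·A·√(4πDt)) · exp(−(x−vt)²/(4Dt)), with n_e·A the pore (flow) area.
Plume center vt = 0.37 × 7.2 = 2.664 m, so the well at 2.9 m is 0.236 m downgradient of the peak.
√(4πDt) = 1.443 m, giving peak height M/(n_e·A·√(4πDt)) = 10/(0.23 × 22 × 1.443) = 1.370 kg/m³.
(x−vt)²/(4Dt) = (0.236)²/(4 × 0.023 × 7.2) = 0.08408; exp(−0.08408) = 0.9194.
C = 1.370 × 0.9194 = 1.26 kg/m³.

1.26 kg/m³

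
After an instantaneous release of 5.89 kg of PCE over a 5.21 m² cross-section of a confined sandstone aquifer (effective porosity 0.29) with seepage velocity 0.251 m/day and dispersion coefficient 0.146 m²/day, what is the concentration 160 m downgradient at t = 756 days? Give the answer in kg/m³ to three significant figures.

0.0141 kg/m³

For an instantaneous plane source, C(x,t) = M/(n_e·A·√(4πDt)) · exp(−(x−vt)²/(4Dt)), with n_e·A the pore (flow) area.
Plume center vt = 0.251 × 756 = 189.756 m, so the well at 160 m is 29.756 m upgradient of the peak.
√(4πDt) = 37.24 m, giving peak height M/(n_e·A·√(4πDt)) = 5.89/(0.29 × 5.21 × 37.24) = 0.1047 kg/m³.
(x−vt)²/(4Dt) = (-29.756)²/(4 × 0.146 × 756) = 2.005; exp(−2.005) = 0.1347.
C = 0.1047 × 0.1347 = 0.0141 kg/m³.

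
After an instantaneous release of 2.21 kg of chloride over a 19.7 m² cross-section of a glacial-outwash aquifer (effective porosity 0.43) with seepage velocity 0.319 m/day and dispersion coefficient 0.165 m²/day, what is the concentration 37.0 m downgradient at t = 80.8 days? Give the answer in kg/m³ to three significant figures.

For an instantaneous plane source, C(x,t) = M/(n_e·A·√(4πDt)) · exp(−(x−vt)²/(4Dt)), with n_e·A the pore (flow) area.
Plume center vt = 0.319 × 80.8 = 25.7752 m, so the well at 37.0 m is 11.2248 m downgradient of the peak.
√(4πDt) = 12.94 m, giving peak height M/(n_e·A·√(4πDt)) = 2.21/(0.43 × 19.7 × 12.94) = 0.02016 kg/m³.
(x−vt)²/(4Dt) = (11.2248)²/(4 × 0.165 × 80.8) = 2.363; exp(−2.363) = 0.09414.
C = 0.02016 × 0.09414 = 0.00190 kg/m³.

0.00190 kg/m³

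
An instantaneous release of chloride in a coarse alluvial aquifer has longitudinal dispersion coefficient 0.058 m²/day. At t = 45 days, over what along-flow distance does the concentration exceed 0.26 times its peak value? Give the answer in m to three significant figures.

The plume is Gaussian with σ = √(2Dt) = √(2 × 0.058 × 45) = 2.285 m.
C/C_peak = exp(−Δx²/(2σ²)) = 0.26 ⇒ Δx = σ·√(−2 ln 0.26) = 2.285 × 1.641 = 3.750 m.
Width = 2Δx = 7.50 m.

7.50 m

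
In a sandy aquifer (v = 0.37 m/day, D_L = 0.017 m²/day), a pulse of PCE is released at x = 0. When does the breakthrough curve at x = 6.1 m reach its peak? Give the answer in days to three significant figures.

16.4 days

For the 1D instantaneous-source solution, setting ∂C/∂t = 0 at fixed x gives v²t² + 2Dt − x² = 0, so t = (√(D² + v²x²) − D)/v².
√(D² + v²x²) = √(0.017² + 0.37² × 6.1²) = 2.257; v² = 0.1369.
t = (2.257 − 0.017)/0.1369 = 16.4 days (vs. the pure-advection estimate x/v = 16.5 d).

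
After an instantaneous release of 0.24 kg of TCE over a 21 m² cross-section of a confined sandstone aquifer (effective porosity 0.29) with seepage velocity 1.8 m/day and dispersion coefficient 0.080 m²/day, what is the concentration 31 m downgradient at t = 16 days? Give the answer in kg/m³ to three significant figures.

For an instantaneous plane source, C(x,t) = M/(n_e·A·√(4πDt)) · exp(−(x−vt)²/(4Dt)), with n_e·A the pore (flow) area.
Plume center vt = 1.8 × 16 = 28.8 m, so the well at 31 m is 2.2 m downgradient of the peak.
√(4πDt) = 4.011 m, giving peak height M/(n_e·A·√(4πDt)) = 0.24/(0.29 × 21 × 4.011) = 0.009825 kg/m³.
(x−vt)²/(4Dt) = (2.2)²/(4 × 0.080 × 16) = 0.9453; exp(−0.9453) = 0.3886.
C = 0.009825 × 0.3886 = 0.00382 kg/m³.

0.00382 kg/m³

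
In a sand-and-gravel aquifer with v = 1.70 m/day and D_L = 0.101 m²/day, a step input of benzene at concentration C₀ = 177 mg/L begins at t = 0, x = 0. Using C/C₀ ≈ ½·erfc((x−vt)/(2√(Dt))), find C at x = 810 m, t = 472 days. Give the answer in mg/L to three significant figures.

For a continuous step input, C/C₀ ≈ ½·erfc((x−vt)/(2√(Dt))).
vt = 1.70 × 472 = 802.4 m and 2√(Dt) = 2√(0.101 × 472) = 13.81 m.
Argument (x−vt)/(2√(Dt)) = (810 − 802.4)/13.81 = 0.5503; ½·erfc(0.5503) = 0.2182.
C = 177 × 0.2182 = 38.6 mg/L.

38.6 mg/L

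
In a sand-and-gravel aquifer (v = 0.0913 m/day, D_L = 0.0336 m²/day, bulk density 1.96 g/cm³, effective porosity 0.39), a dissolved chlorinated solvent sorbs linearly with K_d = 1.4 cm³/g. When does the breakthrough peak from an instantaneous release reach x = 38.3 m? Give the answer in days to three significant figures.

3340 days

Retardation factor R = 1 + ρ_b·K_d/n = 1 + 1.96 × 1.4/0.39 = 8.036.
Sorption retards both mechanisms: v_R = v/R = 0.01136 m/day, D_R = D/R = 0.004181 m²/day.
Peak time from v_R²t² + 2D_R t − x² = 0: t = (√(D_R² + v_R²x²) − D_R)/v_R².
√(D_R² + v_R²x²) = √(0.004181² + 0.01136² × 38.3²) = 0.4351; v_R² = 0.0001290.
t = (0.4351 − 0.004181)/0.0001290 = 3340 days.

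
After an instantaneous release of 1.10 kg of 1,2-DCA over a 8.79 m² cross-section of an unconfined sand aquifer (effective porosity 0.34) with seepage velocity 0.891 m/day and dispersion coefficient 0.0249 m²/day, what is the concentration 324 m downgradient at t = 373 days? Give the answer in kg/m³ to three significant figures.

0.00523 kg/m³

For an instantaneous plane source, C(x,t) = M/(n_e·A·√(4πDt)) · exp(−(x−vt)²/(4Dt)), with n_e·A the pore (flow) area.
Plume center vt = 0.891 × 373 = 332.343 m, so the well at 324 m is 8.343 m upgradient of the peak.
√(4πDt) = 10.80 m, giving peak height M/(n_e·A·√(4πDt)) = 1.10/(0.34 × 8.79 × 10.80) = 0.03408 kg/m³.
(x−vt)²/(4Dt) = (-8.343)²/(4 × 0.0249 × 373) = 1.874; exp(−1.874) = 0.1535.
C = 0.03408 × 0.1535 = 0.00523 kg/m³.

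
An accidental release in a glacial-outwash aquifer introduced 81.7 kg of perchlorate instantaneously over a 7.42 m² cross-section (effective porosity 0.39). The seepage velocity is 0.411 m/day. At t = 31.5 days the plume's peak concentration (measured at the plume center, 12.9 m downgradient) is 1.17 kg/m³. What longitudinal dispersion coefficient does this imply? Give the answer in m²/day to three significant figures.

1.47 m²/day

At the plume center C_max = M/(n_e·A·√(4πDt)), so D = M²/(4πt·(n_e·A·C_max)²).
n_e·A·C_max = 0.39 × 7.42 × 1.17 = 3.386 kg/m.
D = 81.7²/(4π × 31.5 × 3.386²) = 1.47 m²/day.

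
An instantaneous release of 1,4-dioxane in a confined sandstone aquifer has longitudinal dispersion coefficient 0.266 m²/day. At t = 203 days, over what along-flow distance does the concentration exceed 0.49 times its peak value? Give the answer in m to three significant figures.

24.8 m

The plume is Gaussian with σ = √(2Dt) = √(2 × 0.266 × 203) = 10.39 m.
C/C_peak = exp(−Δx²/(2σ²)) = 0.49 ⇒ Δx = σ·√(−2 ln 0.49) = 10.39 × 1.194 = 12.41 m.
Width = 2Δx = 24.8 m.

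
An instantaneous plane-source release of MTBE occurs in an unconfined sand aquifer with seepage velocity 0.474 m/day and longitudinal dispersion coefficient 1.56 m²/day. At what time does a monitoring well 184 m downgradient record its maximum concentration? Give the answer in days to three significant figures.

381 days

For the 1D instantaneous-source solution, setting ∂C/∂t = 0 at fixed x gives v²t² + 2Dt − x² = 0, so t = (√(D² + v²x²) − D)/v².
√(D² + v²x²) = √(1.56² + 0.474² × 184²) = 87.23; v² = 0.224676.
t = (87.23 − 1.56)/0.224676 = 381 days (vs. the pure-advection estimate x/v = 388 d).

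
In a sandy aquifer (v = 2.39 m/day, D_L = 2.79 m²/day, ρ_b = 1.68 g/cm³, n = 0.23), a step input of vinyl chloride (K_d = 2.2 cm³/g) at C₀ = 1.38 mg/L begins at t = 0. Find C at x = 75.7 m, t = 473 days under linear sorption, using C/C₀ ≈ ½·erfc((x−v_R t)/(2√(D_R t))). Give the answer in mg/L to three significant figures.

0.308 mg/L

Retardation factor R = 1 + ρ_b·K_d/n = 1 + 1.68 × 2.2/0.23 = 17.07.
Sorption retards both mechanisms: v_R = v/R = 0.1400 m/day, D_R = D/R = 0.1634 m²/day.
v_R·t = 0.1400 × 473 = 66.22 m; 2√(D_R t) = 17.58 m; argument = (75.7 − 66.22)/17.58 = 0.5392.
C = C₀ × ½·erfc(0.5392) = 1.38 × 0.2229 = 0.308 mg/L.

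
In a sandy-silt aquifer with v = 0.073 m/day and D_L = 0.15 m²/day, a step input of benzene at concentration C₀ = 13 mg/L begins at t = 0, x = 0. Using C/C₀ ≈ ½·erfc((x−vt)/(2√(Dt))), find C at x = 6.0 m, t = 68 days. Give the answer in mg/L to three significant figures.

For a continuous step input, C/C₀ ≈ ½·erfc((x−vt)/(2√(Dt))).
vt = 0.073 × 68 = 4.964 m and 2√(Dt) = 2√(0.15 × 68) = 6.387 m.
Argument (x−vt)/(2√(Dt)) = (6.0 − 4.964)/6.387 = 0.1622; ½·erfc(0.1622) = 0.4093.
C = 13 × 0.4093 = 5.32 mg/L.

5.32 mg/L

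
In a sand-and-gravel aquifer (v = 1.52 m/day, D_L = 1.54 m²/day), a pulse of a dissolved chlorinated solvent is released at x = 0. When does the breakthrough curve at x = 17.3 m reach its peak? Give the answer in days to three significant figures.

For the 1D instantaneous-source solution, setting ∂C/∂t = 0 at fixed x gives v²t² + 2Dt − x² = 0, so t = (√(D² + v²x²) − D)/v².
√(D² + v²x²) = √(1.54² + 1.52² × 17.3²) = 26.34; v² = 2.3104.
t = (26.34 − 1.54)/2.3104 = 10.7 days (vs. the pure-advection estimate x/v = 11.4 d).

10.7 days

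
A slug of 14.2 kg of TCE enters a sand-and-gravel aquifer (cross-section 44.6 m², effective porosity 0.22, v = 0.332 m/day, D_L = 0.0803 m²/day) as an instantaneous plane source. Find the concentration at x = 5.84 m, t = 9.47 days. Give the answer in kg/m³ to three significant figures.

0.0429 kg/m³

For an instantaneous plane source, C(x,t) = M/(n_e·A·√(4πDt)) · exp(−(x−vt)²/(4Dt)), with n_e·A the pore (flow) area.
Plume center vt = 0.332 × 9.47 = 3.14404 m, so the well at 5.84 m is 2.69596 m downgradient of the peak.
√(4πDt) = 3.091 m, giving peak height M/(n_e·A·√(4πDt)) = 14.2/(0.22 × 44.6 × 3.091) = 0.4682 kg/m³.
(x−vt)²/(4Dt) = (2.69596)²/(4 × 0.0803 × 9.47) = 2.389; exp(−2.389) = 0.09172.
C = 0.4682 × 0.09172 = 0.0429 kg/m³.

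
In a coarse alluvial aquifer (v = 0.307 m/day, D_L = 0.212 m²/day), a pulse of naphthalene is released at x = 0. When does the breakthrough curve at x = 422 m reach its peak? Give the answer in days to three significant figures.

1370 days

For the 1D instantaneous-source solution, setting ∂C/∂t = 0 at fixed x gives v²t² + 2Dt − x² = 0, so t = (√(D² + v²x²) − D)/v².
√(D² + v²x²) = √(0.212² + 0.307² × 422²) = 129.6; v² = 0.094249.
t = (129.6 − 0.212)/0.094249 = 1370 days (vs. the pure-advection estimate x/v = 1370 d).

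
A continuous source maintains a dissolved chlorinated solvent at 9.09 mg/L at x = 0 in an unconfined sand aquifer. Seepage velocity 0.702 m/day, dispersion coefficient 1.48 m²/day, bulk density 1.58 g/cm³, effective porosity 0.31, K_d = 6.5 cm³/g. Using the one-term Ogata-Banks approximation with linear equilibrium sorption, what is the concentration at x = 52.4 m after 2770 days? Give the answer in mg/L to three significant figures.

Retardation factor R = 1 + ρ_b·K_d/n = 1 + 1.58 × 6.5/0.31 = 34.13.
Sorption retards both mechanisms: v_R = v/R = 0.02057 m/day, D_R = D/R = 0.04336 m²/day.
v_R·t = 0.02057 × 2770 = 56.9789 m; 2√(D_R t) = 21.92 m; argument = (52.4 − 56.9789)/21.92 = -0.2089.
C = C₀ × ½·erfc(-0.2089) = 9.09 × 0.6162 = 5.60 mg/L.

5.60 mg/L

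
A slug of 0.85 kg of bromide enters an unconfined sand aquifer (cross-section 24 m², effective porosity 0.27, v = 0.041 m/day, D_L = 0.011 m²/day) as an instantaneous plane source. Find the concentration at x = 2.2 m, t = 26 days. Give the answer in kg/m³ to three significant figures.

0.0225 kg/m³

For an instantaneous plane source, C(x,t) = M/(n_e·A·√(4πDt)) · exp(−(x−vt)²/(4Dt)), with n_e·A the pore (flow) area.
Plume center vt = 0.041 × 26 = 1.066 m, so the well at 2.2 m is 1.134 m downgradient of the peak.
√(4πDt) = 1.896 m, giving peak height M/(n_e·A·√(4πDt)) = 0.85/(0.27 × 24 × 1.896) = 0.06918 kg/m³.
(x−vt)²/(4Dt) = (1.134)²/(4 × 0.011 × 26) = 1.124; exp(−1.124) = 0.3250.
C = 0.06918 × 0.3250 = 0.0225 kg/m³.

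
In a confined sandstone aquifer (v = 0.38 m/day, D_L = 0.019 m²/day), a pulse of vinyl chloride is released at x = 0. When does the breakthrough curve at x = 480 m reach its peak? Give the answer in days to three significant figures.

1260 days

For the 1D instantaneous-source solution, setting ∂C/∂t = 0 at fixed x gives v²t² + 2Dt − x² = 0, so t = (√(D² + v²x²) − D)/v².
√(D² + v²x²) = √(0.019² + 0.38² × 480²) = 182.4; v² = 0.1444.
t = (182.4 − 0.019)/0.1444 = 1260 days (vs. the pure-advection estimate x/v = 1260 d).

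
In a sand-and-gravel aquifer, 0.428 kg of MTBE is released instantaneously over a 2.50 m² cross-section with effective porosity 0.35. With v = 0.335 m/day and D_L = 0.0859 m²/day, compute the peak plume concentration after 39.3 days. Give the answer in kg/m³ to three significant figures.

The peak of an instantaneous 1D plume sits at x = vt; there the Gaussian factor is 1 and C_max = M/(n_e·A·√(4πDt)), where n_e·A is the pore area the mass is dissolved in.
√(4πDt) = √(4π × 0.0859 × 39.3) = 6.513 m, so C_max = 0.428/(0.35 × 2.50 × 6.513) = 0.0751 kg/m³.

0.0751 kg/m³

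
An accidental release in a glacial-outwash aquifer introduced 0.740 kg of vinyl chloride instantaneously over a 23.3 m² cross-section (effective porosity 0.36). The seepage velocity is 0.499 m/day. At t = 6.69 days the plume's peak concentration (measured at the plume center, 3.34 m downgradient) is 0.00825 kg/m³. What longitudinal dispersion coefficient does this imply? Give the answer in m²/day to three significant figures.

At the plume center C_max = M/(n_e·A·√(4πDt)), so D = M²/(4πt·(n_e·A·C_max)²).
n_e·A·C_max = 0.36 × 23.3 × 0.00825 = 0.06920 kg/m.
D = 0.740²/(4π × 6.69 × 0.06920²) = 1.36 m²/day.

1.36 m²/day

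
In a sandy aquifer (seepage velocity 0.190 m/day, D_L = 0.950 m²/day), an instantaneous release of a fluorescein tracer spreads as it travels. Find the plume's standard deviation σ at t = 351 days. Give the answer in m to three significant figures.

25.8 m

Dispersive spreading gives a Gaussian with σ² = 2Dt; advection only shifts the center.
σ = √(2 × 0.950 × 351) = 25.8 m.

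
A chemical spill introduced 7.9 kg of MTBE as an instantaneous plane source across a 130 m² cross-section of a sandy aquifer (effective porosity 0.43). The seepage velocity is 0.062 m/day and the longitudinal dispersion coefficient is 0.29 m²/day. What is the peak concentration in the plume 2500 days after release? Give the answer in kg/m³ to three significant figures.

0.00148 kg/m³

The peak of an instantaneous 1D plume sits at x = vt; there the Gaussian factor is 1 and C_max = M/(n_e·A·√(4πDt)), where n_e·A is the pore area the mass is dissolved in.
√(4πDt) = √(4π × 0.29 × 2500) = 95.45 m, so C_max = 7.9/(0.43 × 130 × 95.45) = 0.00148 kg/m³.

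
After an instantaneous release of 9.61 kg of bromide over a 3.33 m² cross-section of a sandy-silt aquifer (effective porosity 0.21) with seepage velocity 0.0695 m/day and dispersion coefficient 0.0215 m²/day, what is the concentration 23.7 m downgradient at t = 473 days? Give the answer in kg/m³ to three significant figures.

0.154 kg/m³

For an instantaneous plane source, C(x,t) = M/(n_e·A·√(4πDt)) · exp(−(x−vt)²/(4Dt)), with n_e·A the pore (flow) area.
Plume center vt = 0.0695 × 473 = 32.8735 m, so the well at 23.7 m is 9.1735 m upgradient of the peak.
√(4πDt) = 11.30 m, giving peak height M/(n_e·A·√(4πDt)) = 9.61/(0.21 × 3.33 × 11.30) = 1.216 kg/m³.
(x−vt)²/(4Dt) = (-9.1735)²/(4 × 0.0215 × 473) = 2.069; exp(−2.069) = 0.1263.
C = 1.216 × 0.1263 = 0.154 kg/m³.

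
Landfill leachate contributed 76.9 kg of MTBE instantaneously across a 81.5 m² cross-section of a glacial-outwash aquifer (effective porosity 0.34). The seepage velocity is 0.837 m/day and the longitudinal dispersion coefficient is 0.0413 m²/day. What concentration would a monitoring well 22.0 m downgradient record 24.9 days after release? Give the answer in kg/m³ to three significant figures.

For an instantaneous plane source, C(x,t) = M/(n_e·A·√(4πDt)) · exp(−(x−vt)²/(4Dt)), with n_e·A the pore (flow) area.
Plume center vt = 0.837 × 24.9 = 20.8413 m, so the well at 22.0 m is 1.1587 m downgradient of the peak.
√(4πDt) = 3.595 m, giving peak height M/(n_e·A·√(4πDt)) = 76.9/(0.34 × 81.5 × 3.595) = 0.7720 kg/m³.
(x−vt)²/(4Dt) = (1.1587)²/(4 × 0.0413 × 24.9) = 0.3264; exp(−0.3264) = 0.7215.
C = 0.7720 × 0.7215 = 0.557 kg/m³.

0.557 kg/m³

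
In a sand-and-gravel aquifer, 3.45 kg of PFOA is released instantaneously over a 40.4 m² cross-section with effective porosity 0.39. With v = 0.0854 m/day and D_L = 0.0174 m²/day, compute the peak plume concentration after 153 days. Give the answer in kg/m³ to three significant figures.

0.0379 kg/m³

The peak of an instantaneous 1D plume sits at x = vt; there the Gaussian factor is 1 and C_max = M/(n_e·A·√(4πDt)), where n_e·A is the pore area the mass is dissolved in.
√(4πDt) = √(4π × 0.0174 × 153) = 5.784 m, so C_max = 3.45/(0.39 × 40.4 × 5.784) = 0.0379 kg/m³.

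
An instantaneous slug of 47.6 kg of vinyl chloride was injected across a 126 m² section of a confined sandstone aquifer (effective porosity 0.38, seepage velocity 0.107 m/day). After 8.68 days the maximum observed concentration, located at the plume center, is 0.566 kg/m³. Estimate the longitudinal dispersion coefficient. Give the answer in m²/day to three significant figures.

0.0283 m²/day

At the plume center C_max = M/(n_e·A·√(4πDt)), so D = M²/(4πt·(n_e·A·C_max)²).
n_e·A·C_max = 0.38 × 126 × 0.566 = 27.10 kg/m.
D = 47.6²/(4π × 8.68 × 27.10²) = 0.0283 m²/day.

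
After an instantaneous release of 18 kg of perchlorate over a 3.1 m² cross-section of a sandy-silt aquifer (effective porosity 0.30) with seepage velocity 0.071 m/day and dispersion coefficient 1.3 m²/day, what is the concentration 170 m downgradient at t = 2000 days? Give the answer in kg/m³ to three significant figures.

0.0993 kg/m³

For an instantaneous plane source, C(x,t) = M/(n_e·A·√(4πDt)) · exp(−(x−vt)²/(4Dt)), with n_e·A the pore (flow) area.
Plume center vt = 0.071 × 2000 = 142 m, so the well at 170 m is 28 m downgradient of the peak.
√(4πDt) = 180.8 m, giving peak height M/(n_e·A·√(4πDt)) = 18/(0.30 × 3.1 × 180.8) = 0.1071 kg/m³.
(x−vt)²/(4Dt) = (28)²/(4 × 1.3 × 2000) = 0.07538; exp(−0.07538) = 0.9274.
C = 0.1071 × 0.9274 = 0.0993 kg/m³.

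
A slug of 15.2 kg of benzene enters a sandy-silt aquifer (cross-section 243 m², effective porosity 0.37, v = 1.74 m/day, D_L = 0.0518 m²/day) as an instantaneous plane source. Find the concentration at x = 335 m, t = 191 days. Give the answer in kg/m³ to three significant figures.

For an instantaneous plane source, C(x,t) = M/(n_e·A·√(4πDt)) · exp(−(x−vt)²/(4Dt)), with n_e·A the pore (flow) area.
Plume center vt = 1.74 × 191 = 332.34 m, so the well at 335 m is 2.66 m downgradient of the peak.
√(4πDt) = 11.15 m, giving peak height M/(n_e·A·√(4πDt)) = 15.2/(0.37 × 243 × 11.15) = 0.01516 kg/m³.
(x−vt)²/(4Dt) = (2.66)²/(4 × 0.0518 × 191) = 0.1788; exp(−0.1788) = 0.8363.
C = 0.01516 × 0.8363 = 0.0127 kg/m³.

0.0127 kg/m³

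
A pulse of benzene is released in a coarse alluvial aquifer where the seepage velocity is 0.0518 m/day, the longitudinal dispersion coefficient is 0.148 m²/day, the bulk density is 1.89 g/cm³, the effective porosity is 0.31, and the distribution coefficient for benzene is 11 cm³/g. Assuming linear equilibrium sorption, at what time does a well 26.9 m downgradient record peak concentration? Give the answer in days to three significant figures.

31800 days

Retardation factor R = 1 + ρ_b·K_d/n = 1 + 1.89 × 11/0.31 = 68.06.
Sorption retards both mechanisms: v_R = v/R = 0.0007611 m/day, D_R = D/R = 0.002175 m²/day.
Peak time from v_R²t² + 2D_R t − x² = 0: t = (√(D_R² + v_R²x²) − D_R)/v_R².
√(D_R² + v_R²x²) = √(0.002175² + 0.0007611² × 26.9²) = 0.02059; v_R² = 5.793e-07.
t = (0.02059 − 0.002175)/5.793e-07 = 31800 days.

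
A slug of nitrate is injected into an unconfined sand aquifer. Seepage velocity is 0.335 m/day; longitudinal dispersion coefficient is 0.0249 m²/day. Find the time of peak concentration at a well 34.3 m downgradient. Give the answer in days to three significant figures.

102 days

For the 1D instantaneous-source solution, setting ∂C/∂t = 0 at fixed x gives v²t² + 2Dt − x² = 0, so t = (√(D² + v²x²) − D)/v².
√(D² + v²x²) = √(0.0249² + 0.335² × 34.3²) = 11.49; v² = 0.112225.
t = (11.49 − 0.0249)/0.112225 = 102 days (vs. the pure-advection estimate x/v = 102 d).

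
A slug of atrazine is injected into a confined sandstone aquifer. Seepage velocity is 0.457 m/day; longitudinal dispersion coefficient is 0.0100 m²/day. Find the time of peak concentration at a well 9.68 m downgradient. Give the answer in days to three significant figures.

21.1 days

For the 1D instantaneous-source solution, setting ∂C/∂t = 0 at fixed x gives v²t² + 2Dt − x² = 0, so t = (√(D² + v²x²) − D)/v².
√(D² + v²x²) = √(0.0100² + 0.457² × 9.68²) = 4.424; v² = 0.208849.
t = (4.424 − 0.0100)/0.208849 = 21.1 days (vs. the pure-advection estimate x/v = 21.2 d).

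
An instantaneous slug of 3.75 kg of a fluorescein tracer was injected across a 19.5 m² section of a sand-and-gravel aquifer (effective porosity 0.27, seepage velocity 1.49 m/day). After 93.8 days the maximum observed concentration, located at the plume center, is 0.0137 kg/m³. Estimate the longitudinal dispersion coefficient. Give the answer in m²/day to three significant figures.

At the plume center C_max = M/(n_e·A·√(4πDt)), so D = M²/(4πt·(n_e·A·C_max)²).
n_e·A·C_max = 0.27 × 19.5 × 0.0137 = 0.07213 kg/m.
D = 3.75²/(4π × 93.8 × 0.07213²) = 2.29 m²/day.

2.29 m²/day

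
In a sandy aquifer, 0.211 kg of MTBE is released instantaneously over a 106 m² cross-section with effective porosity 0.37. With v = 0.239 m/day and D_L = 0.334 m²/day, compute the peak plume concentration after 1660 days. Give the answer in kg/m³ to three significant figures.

The peak of an instantaneous 1D plume sits at x = vt; there the Gaussian factor is 1 and C_max = M/(n_e·A·√(4πDt)), where n_e·A is the pore area the mass is dissolved in.
√(4πDt) = √(4π × 0.334 × 1660) = 83.47 m, so C_max = 0.211/(0.37 × 106 × 83.47) = 6.45e-05 kg/m³.

6.45e-05 kg/m³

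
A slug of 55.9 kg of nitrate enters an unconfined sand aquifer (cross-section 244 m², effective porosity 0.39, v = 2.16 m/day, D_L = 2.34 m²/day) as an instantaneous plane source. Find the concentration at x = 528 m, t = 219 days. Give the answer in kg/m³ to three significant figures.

0.00168 kg/m³

For an instantaneous plane source, C(x,t) = M/(n_e·A·√(4πDt)) · exp(−(x−vt)²/(4Dt)), with n_e·A the pore (flow) area.
Plume center vt = 2.16 × 219 = 473.04 m, so the well at 528 m is 54.96 m downgradient of the peak.
√(4πDt) = 80.25 m, giving peak height M/(n_e·A·√(4πDt)) = 55.9/(0.39 × 244 × 80.25) = 0.007320 kg/m³.
(x−vt)²/(4Dt) = (54.96)²/(4 × 2.34 × 219) = 1.474; exp(−1.474) = 0.2290.
C = 0.007320 × 0.2290 = 0.00168 kg/m³.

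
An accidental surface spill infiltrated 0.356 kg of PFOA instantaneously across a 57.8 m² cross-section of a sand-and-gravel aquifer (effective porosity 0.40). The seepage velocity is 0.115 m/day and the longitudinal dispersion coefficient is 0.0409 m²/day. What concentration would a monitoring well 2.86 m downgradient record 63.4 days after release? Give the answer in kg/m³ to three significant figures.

0.000406 kg/m³

For an instantaneous plane source, C(x,t) = M/(n_e·A·√(4πDt)) · exp(−(x−vt)²/(4Dt)), with n_e·A the pore (flow) area.
Plume center vt = 0.115 × 63.4 = 7.291 m, so the well at 2.86 m is 4.431 m upgradient of the peak.
√(4πDt) = 5.708 m, giving peak height M/(n_e·A·√(4πDt)) = 0.356/(0.40 × 57.8 × 5.708) = 0.002698 kg/m³.
(x−vt)²/(4Dt) = (-4.431)²/(4 × 0.0409 × 63.4) = 1.893; exp(−1.893) = 0.1506.
C = 0.002698 × 0.1506 = 0.000406 kg/m³.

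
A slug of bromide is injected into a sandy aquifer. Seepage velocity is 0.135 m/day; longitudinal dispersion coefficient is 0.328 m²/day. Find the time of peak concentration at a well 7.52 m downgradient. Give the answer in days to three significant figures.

40.5 days

For the 1D instantaneous-source solution, setting ∂C/∂t = 0 at fixed x gives v²t² + 2Dt − x² = 0, so t = (√(D² + v²x²) − D)/v².
√(D² + v²x²) = √(0.328² + 0.135² × 7.52²) = 1.067; v² = 0.018225.
t = (1.067 − 0.328)/0.018225 = 40.5 days (vs. the pure-advection estimate x/v = 55.7 d).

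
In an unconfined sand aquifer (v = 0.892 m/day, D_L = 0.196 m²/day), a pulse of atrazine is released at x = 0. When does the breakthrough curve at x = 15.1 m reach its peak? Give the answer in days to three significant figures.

16.7 days

For the 1D instantaneous-source solution, setting ∂C/∂t = 0 at fixed x gives v²t² + 2Dt − x² = 0, so t = (√(D² + v²x²) − D)/v².
√(D² + v²x²) = √(0.196² + 0.892² × 15.1²) = 13.47; v² = 0.795664.
t = (13.47 − 0.196)/0.795664 = 16.7 days (vs. the pure-advection estimate x/v = 16.9 d).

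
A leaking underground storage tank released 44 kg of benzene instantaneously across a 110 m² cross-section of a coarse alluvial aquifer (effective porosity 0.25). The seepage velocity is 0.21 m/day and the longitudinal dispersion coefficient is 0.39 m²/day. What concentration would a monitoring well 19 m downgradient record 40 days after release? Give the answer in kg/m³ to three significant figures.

For an instantaneous plane source, C(x,t) = M/(n_e·A·√(4πDt)) · exp(−(x−vt)²/(4Dt)), with n_e·A the pore (flow) area.
Plume center vt = 0.21 × 40 = 8.4 m, so the well at 19 m is 10.6 m downgradient of the peak.
√(4πDt) = 14.00 m, giving peak height M/(n_e·A·√(4πDt)) = 44/(0.25 × 110 × 14.00) = 0.1143 kg/m³.
(x−vt)²/(4Dt) = (10.6)²/(4 × 0.39 × 40) = 1.801; exp(−1.801) = 0.1651.
C = 0.1143 × 0.1651 = 0.0189 kg/m³.

0.0189 kg/m³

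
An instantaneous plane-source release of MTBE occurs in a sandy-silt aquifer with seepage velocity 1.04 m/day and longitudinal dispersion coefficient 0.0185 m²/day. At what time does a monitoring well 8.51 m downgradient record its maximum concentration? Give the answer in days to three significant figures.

For the 1D instantaneous-source solution, setting ∂C/∂t = 0 at fixed x gives v²t² + 2Dt − x² = 0, so t = (√(D² + v²x²) − D)/v².
√(D² + v²x²) = √(0.0185² + 1.04² × 8.51²) = 8.850; v² = 1.0816.
t = (8.850 − 0.0185)/1.0816 = 8.17 days (vs. the pure-advection estimate x/v = 8.18 d).

8.17 days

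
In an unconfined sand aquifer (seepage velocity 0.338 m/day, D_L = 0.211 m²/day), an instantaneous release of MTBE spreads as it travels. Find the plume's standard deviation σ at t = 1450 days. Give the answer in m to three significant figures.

Dispersive spreading gives a Gaussian with σ² = 2Dt; advection only shifts the center.
σ = √(2 × 0.211 × 1450) = 24.7 m.

24.7 m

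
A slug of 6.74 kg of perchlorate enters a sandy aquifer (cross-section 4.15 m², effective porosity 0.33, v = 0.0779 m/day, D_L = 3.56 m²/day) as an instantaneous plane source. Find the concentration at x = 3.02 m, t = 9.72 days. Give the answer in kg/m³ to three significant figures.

For an instantaneous plane source, C(x,t) = M/(n_e·A·√(4πDt)) · exp(−(x−vt)²/(4Dt)), with n_e·A the pore (flow) area.
Plume center vt = 0.0779 × 9.72 = 0.757188 m, so the well at 3.02 m is 2.262812 m downgradient of the peak.
√(4πDt) = 20.85 m, giving peak height M/(n_e·A·√(4πDt)) = 6.74/(0.33 × 4.15 × 20.85) = 0.2360 kg/m³.
(x−vt)²/(4Dt) = (2.262812)²/(4 × 3.56 × 9.72) = 0.03699; exp(−0.03699) = 0.9637.
C = 0.2360 × 0.9637 = 0.227 kg/m³.

0.227 kg/m³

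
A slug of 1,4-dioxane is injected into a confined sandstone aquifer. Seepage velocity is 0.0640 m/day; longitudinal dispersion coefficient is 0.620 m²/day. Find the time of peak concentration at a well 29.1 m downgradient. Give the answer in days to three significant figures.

328 days

For the 1D instantaneous-source solution, setting ∂C/∂t = 0 at fixed x gives v²t² + 2Dt − x² = 0, so t = (√(D² + v²x²) − D)/v².
√(D² + v²x²) = √(0.620² + 0.0640² × 29.1²) = 1.963; v² = 0.004096.
t = (1.963 − 0.620)/0.004096 = 328 days (vs. the pure-advection estimate x/v = 455 d).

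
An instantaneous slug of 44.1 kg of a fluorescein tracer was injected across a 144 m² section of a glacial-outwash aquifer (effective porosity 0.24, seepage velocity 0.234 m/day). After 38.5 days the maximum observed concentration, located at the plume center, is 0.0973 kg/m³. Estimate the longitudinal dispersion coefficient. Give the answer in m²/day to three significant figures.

At the plume center C_max = M/(n_e·A·√(4πDt)), so D = M²/(4πt·(n_e·A·C_max)²).
n_e·A·C_max = 0.24 × 144 × 0.0973 = 3.363 kg/m.
D = 44.1²/(4π × 38.5 × 3.363²) = 0.355 m²/day.

0.355 m²/day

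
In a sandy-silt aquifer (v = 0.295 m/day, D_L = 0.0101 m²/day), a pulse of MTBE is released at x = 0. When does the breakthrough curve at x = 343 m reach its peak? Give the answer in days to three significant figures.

For the 1D instantaneous-source solution, setting ∂C/∂t = 0 at fixed x gives v²t² + 2Dt − x² = 0, so t = (√(D² + v²x²) − D)/v².
√(D² + v²x²) = √(0.0101² + 0.295² × 343²) = 101.2; v² = 0.087025.
t = (101.2 − 0.0101)/0.087025 = 1160 days (vs. the pure-advection estimate x/v = 1160 d).

1160 days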